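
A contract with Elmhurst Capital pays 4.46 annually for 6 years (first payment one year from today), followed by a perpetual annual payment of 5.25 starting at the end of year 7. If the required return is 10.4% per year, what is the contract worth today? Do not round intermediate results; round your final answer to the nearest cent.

PV of 6-year annuity: 4.46 × [1 − (1+0.104)^−6] / 0.104 = 19.19887
Perpetuity value at year 6: 5.25 / 0.104 = 50.48077
PV of perpetuity: 50.48077 / (1+0.104)^6 = 27.88120
Total PV = 19.19887 + 27.88120 = 47.08007

47.08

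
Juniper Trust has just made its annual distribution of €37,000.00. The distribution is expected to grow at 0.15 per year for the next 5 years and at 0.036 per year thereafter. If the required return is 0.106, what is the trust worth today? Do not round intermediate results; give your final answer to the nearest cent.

D_1 = 42550.00000
D_2 = 48932.50000
D_3 = 56272.37500
D_4 = 64713.23125
D_5 = 74420.21594
Terminal value at year 5: TV = D_5×(1+g_2)/(r−g_2) = 77099.34371/0.07 = 1101419.19587
P_0 = D_1/(1+r)^1 + D_2/(1+r)^2 + D_3/(1+r)^3 + D_4/(1+r)^4 + D_5/(1+r)^5 + TV/(1+r)^5
    = 38471.97107 + 40002.50156 + 41593.92115 + 43248.65219 + 44969.21340 + 665544.35835 = 873830.61773

€873830.62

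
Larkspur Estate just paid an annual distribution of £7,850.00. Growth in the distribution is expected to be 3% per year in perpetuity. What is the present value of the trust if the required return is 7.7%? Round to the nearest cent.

D₁ = D₀ × (1 + g) = £7,850.00 × 1.03 = £8,085.5000
Growing perpetuity: P = D₁ / (r − g) = £8,085.5000 / (0.077 − 0.03) = £172,031.91

£172031.91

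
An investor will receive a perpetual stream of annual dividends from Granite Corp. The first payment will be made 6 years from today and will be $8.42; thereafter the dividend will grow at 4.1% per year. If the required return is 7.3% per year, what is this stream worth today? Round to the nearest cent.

$185.00

Value at end of year 5: C₁ / (r − g) = $8.42 / (0.073 − 0.041) = $263.1250
Discount to today: PV = $263.1250 / (1 + 0.073)^5 = $263.1250 / 1.422324 = $185.00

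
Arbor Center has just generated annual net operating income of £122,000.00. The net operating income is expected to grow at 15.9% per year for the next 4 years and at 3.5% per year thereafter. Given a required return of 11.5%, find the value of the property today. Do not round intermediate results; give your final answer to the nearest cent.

£2380737.97

D_1 = 141398.00000
D_2 = 163880.28200
D_3 = 189937.24684
D_4 = 220137.26909
Terminal value at year 4: TV = D_4×(1+g_2)/(r−g_2) = 227842.07350/0.08 = 2848025.91879
P_0 = D_1/(1+r)^1 + D_2/(1+r)^2 + D_3/(1+r)^3 + D_4/(1+r)^4 + TV/(1+r)^4
    = 126814.34978 + 131818.68286 + 137020.49636 + 142427.58321 + 1842656.85774 = 2380737.96994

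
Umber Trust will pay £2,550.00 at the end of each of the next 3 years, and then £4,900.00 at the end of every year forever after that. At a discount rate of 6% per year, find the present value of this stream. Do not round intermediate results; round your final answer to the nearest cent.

PV of 3-year annuity: £2,550.00 × [1 − (1+0.06)^−3] / 0.06 = 6816.18047
Perpetuity value at year 3: £4,900.00 / 0.06 = 81666.66667
PV of perpetuity: 81666.66667 / (1+0.06)^3 = 68568.90811
Total PV = 6816.18047 + 68568.90811 = 75385.08859

£75385.09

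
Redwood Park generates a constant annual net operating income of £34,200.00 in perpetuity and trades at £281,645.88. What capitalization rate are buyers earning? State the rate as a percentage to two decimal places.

P = C/r ⇒ r = C/P = £34,200.00/£281,645.88 = 0.121429

12.14%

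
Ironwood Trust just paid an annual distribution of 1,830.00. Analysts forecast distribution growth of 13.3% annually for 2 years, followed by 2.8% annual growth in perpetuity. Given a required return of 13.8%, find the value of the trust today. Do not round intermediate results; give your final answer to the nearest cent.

20588.14

D_1 = 2073.39000
D_2 = 2349.15087
Terminal value at year 2: TV = D_2×(1+g_2)/(r−g_2) = 2414.92709/0.11 = 21953.88268
P_0 = D_1/(1+r)^1 + D_2/(1+r)^2 + TV/(1+r)^2
    = 1821.95958 + 1813.95448 + 16952.22917 = 20588.14323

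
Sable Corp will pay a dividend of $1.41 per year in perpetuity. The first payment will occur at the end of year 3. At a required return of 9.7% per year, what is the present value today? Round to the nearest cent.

Value at end of year 2: C / r = $1.41 / 0.097 = $14.5361
Discount to today: PV = $14.5361 / (1 + 0.097)^2 = $14.5361 / 1.203409 = $12.08

$12.08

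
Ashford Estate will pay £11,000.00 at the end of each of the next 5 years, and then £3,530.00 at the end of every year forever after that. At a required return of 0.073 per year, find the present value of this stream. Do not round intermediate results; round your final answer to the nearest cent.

PV of 5-year annuity: £11,000.00 × [1 − (1+0.073)^−5] / 0.073 = 44742.18802
Perpetuity value at year 5: £3,530.00 / 0.073 = 48356.16438
PV of perpetuity: 48356.16438 / (1+0.073)^5 = 33997.98950
Total PV = 44742.18802 + 33997.98950 = 78740.17752

£78740.18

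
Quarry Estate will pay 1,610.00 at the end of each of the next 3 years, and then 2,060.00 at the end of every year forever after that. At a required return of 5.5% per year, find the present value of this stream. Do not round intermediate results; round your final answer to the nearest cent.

PV of 3-year annuity: 1,610.00 × [1 − (1+0.055)^−3] / 0.055 = 4343.67274
Perpetuity value at year 3: 2,060.00 / 0.055 = 37454.54545
PV of perpetuity: 37454.54545 / (1+0.055)^3 = 31896.80269
Total PV = 4343.67274 + 31896.80269 = 36240.47543

36240.48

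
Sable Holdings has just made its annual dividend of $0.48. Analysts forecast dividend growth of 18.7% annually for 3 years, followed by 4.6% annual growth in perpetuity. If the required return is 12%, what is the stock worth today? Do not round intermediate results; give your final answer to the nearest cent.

$9.70

D_1 = 0.56976
D_2 = 0.67631
D_3 = 0.80277
Terminal value at year 3: TV = D_3×(1+g_2)/(r−g_2) = 0.83970/0.074 = 11.34732
P_0 = D_1/(1+r)^1 + D_2/(1+r)^2 + D_3/(1+r)^3 + TV/(1+r)^3
    = 0.50871 + 0.53915 + 0.57140 + 8.07680 = 9.69606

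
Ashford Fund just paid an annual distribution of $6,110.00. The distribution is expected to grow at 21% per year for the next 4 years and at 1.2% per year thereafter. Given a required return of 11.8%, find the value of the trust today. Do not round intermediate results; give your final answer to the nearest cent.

D_1 = 7393.10000
D_2 = 8945.65100
D_3 = 10824.23771
D_4 = 13097.32763
Terminal value at year 4: TV = D_4×(1+g_2)/(r−g_2) = 13254.49556/0.106 = 125042.41095
P_0 = D_1/(1+r)^1 + D_2/(1+r)^2 + D_3/(1+r)^3 + D_4/(1+r)^4 + TV/(1+r)^4
    = 6612.79070 + 7156.95594 + 7745.90044 + 8383.30906 + 80036.87520 = 109935.83134

$109935.83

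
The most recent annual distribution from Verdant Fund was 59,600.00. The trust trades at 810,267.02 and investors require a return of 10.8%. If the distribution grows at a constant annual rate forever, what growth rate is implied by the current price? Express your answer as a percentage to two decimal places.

P = D₀(1+g)/(r−g) ⇒ P(r−g) = D₀(1+g) ⇒ g(P+D₀) = P·r − D₀
g = (P·r − D₀)/(P + D₀) = (810,267.02×0.108 − 59,600.00) / (810,267.02 + 59,600.00) = 0.032084

3.21%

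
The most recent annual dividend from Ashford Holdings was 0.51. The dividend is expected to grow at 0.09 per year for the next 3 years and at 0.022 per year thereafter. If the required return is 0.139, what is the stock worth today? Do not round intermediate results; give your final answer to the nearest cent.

5.31

D_1 = 0.55590
D_2 = 0.60593
D_3 = 0.66046
Terminal value at year 3: TV = D_3×(1+g_2)/(r−g_2) = 0.67500/0.117 = 5.76919
P_0 = D_1/(1+r)^1 + D_2/(1+r)^2 + D_3/(1+r)^3 + TV/(1+r)^3
    = 0.48806 + 0.46706 + 0.44697 + 3.90430 = 5.30640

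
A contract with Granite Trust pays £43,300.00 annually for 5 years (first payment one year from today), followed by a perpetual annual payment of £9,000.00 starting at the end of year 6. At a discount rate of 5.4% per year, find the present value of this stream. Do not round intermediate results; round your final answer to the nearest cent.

PV of 5-year annuity: £43,300.00 × [1 − (1+0.054)^−5] / 0.054 = 185411.46808
Perpetuity value at year 5: £9,000.00 / 0.054 = 166666.66667
PV of perpetuity: 166666.66667 / (1+0.054)^5 = 128128.48623
Total PV = 185411.46808 + 128128.48623 = 313539.95431

£313539.95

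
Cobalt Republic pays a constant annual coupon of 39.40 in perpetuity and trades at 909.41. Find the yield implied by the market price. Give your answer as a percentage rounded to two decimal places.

P = C/r ⇒ r = C/P = 39.40/909.41 = 0.043325

4.33%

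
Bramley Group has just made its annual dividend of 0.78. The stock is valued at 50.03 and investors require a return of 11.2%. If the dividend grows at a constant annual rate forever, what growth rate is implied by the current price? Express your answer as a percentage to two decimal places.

9.49%

P = D₀(1+g)/(r−g) ⇒ P(r−g) = D₀(1+g) ⇒ g(P+D₀) = P·r − D₀
g = (P·r − D₀)/(P + D₀) = (50.03×0.112 − 0.78) / (50.03 + 0.78) = 0.094929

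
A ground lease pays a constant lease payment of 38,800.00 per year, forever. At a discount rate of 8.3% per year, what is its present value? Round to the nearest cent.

Level perpetuity: PV = C / r = 38,800.00 / 0.083 = 467,469.88

467469.88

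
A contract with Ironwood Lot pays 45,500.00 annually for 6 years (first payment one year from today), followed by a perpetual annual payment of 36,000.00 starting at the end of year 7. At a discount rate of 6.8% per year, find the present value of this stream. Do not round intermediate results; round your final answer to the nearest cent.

574974.83

PV of 6-year annuity: 45,500.00 × [1 − (1+0.068)^−6] / 0.068 = 218223.11594
Perpetuity value at year 6: 36,000.00 / 0.068 = 529411.76471
PV of perpetuity: 529411.76471 / (1+0.068)^6 = 356751.71693
Total PV = 218223.11594 + 356751.71693 = 574974.83287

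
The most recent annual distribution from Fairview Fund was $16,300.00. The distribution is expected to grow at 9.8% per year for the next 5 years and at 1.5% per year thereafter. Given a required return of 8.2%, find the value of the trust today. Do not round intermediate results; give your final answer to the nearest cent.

$350925.96

D_1 = 17897.40000
D_2 = 19651.34520
D_3 = 21577.17703
D_4 = 23691.74038
D_5 = 26013.53094
Terminal value at year 5: TV = D_5×(1+g_2)/(r−g_2) = 26403.73390/0.067 = 394085.58059
P_0 = D_1/(1+r)^1 + D_2/(1+r)^2 + D_3/(1+r)^3 + D_4/(1+r)^4 + D_5/(1+r)^5 + TV/(1+r)^5
    = 16541.03512 + 16785.63453 + 17033.85094 + 17285.73783 + 17541.34948 + 265738.35402 = 350925.96192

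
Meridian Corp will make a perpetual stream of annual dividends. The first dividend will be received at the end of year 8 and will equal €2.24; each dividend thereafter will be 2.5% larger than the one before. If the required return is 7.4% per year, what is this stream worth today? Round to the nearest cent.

€27.73

Value at end of year 7: C₁ / (r − g) = €2.24 / (0.074 − 0.025) = €45.7143
Discount to today: PV = €45.7143 / (1 + 0.074)^7 = €45.7143 / 1.648276 = €27.73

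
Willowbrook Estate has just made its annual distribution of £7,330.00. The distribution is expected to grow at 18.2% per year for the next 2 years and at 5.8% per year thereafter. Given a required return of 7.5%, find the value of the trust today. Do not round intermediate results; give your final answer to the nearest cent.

D_1 = 8664.06000
D_2 = 10240.91892
Terminal value at year 2: TV = D_2×(1+g_2)/(r−g_2) = 10834.89222/0.017 = 637346.60102
P_0 = D_1/(1+r)^1 + D_2/(1+r)^2 + TV/(1+r)^2
    = 8059.59070 + 8861.80112 + 551516.79915 = 568438.19097

£568438.19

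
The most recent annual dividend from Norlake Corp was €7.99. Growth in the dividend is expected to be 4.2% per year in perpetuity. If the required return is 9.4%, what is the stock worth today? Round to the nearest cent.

D₁ = D₀ × (1 + g) = €7.99 × 1.042 = €8.3256
Growing perpetuity: P = D₁ / (r − g) = €8.3256 / (0.094 − 0.042) = €160.11

€160.11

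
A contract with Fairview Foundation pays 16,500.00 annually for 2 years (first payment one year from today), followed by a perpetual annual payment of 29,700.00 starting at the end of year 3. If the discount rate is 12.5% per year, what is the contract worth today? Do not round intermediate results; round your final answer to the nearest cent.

215437.04

PV of 2-year annuity: 16,500.00 × [1 − (1+0.125)^−2] / 0.125 = 27703.70370
Perpetuity value at year 2: 29,700.00 / 0.125 = 237600.00000
PV of perpetuity: 237600.00000 / (1+0.125)^2 = 187733.33333
Total PV = 27703.70370 + 187733.33333 = 215437.03704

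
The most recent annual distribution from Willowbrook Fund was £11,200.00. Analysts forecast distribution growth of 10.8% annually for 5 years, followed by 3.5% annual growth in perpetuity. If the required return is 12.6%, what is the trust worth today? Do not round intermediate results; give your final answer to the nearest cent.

£170894.21

D_1 = 12409.60000
D_2 = 13749.83680
D_3 = 15234.81917
D_4 = 16880.17965
D_5 = 18703.23905
Terminal value at year 5: TV = D_5×(1+g_2)/(r−g_2) = 19357.85241/0.091 = 212723.65290
P_0 = D_1/(1+r)^1 + D_2/(1+r)^2 + D_3/(1+r)^3 + D_4/(1+r)^4 + D_5/(1+r)^5 + TV/(1+r)^5
    = 11020.95915 + 10844.78040 + 10671.41802 + 10500.82697 + 10332.96295 + 117523.25989 = 170894.20737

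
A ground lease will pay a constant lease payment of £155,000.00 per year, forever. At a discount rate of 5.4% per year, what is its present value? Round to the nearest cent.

£2870370.37

Level perpetuity: PV = C / r = £155,000.00 / 0.054 = £2,870,370.37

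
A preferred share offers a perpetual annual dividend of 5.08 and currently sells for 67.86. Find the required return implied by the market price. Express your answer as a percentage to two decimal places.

P = C/r ⇒ r = C/P = 5.08/67.86 = 0.074860

7.49%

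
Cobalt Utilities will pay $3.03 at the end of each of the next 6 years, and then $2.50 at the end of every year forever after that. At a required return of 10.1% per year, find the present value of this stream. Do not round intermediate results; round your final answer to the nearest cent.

$27.05

PV of 6-year annuity: $3.03 × [1 − (1+0.101)^−6] / 0.101 = 13.15786
Perpetuity value at year 6: $2.50 / 0.101 = 24.75248
PV of perpetuity: 24.75248 / (1+0.101)^6 = 13.89616
Total PV = 13.15786 + 13.89616 = 27.05401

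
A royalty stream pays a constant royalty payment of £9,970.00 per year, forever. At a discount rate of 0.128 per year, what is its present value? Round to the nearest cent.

Level perpetuity: PV = C / r = £9,970.00 / 0.128 = £77,890.63

£77890.63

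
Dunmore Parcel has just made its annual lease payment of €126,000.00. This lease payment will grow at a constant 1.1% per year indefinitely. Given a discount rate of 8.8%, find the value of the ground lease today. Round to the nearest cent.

€1654363.64

D₁ = D₀ × (1 + g) = €126,000.00 × 1.011 = €127,386.0000
Growing perpetuity: P = D₁ / (r − g) = €127,386.0000 / (0.088 − 0.011) = €1,654,363.64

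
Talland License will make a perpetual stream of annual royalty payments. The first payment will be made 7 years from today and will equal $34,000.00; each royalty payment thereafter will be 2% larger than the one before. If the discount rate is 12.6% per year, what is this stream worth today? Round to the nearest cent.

Value at end of year 6: C₁ / (r − g) = $34,000.00 / (0.126 − 0.02) = $320,754.7170
Discount to today: PV = $320,754.7170 / (1 + 0.126)^6 = $320,754.7170 / 2.038123 = $157,377.52

$157377.52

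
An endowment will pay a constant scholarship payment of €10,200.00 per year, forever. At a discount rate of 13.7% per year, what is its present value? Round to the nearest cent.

Level perpetuity: PV = C / r = €10,200.00 / 0.137 = €74,452.55

€74452.55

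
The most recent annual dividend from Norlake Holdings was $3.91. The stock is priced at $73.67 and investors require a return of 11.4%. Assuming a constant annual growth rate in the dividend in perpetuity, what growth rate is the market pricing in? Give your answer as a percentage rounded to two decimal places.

P = D₀(1+g)/(r−g) ⇒ P(r−g) = D₀(1+g) ⇒ g(P+D₀) = P·r − D₀
g = (P·r − D₀)/(P + D₀) = ($73.67×0.114 − $3.91) / ($73.67 + $3.91) = 0.057855

5.79%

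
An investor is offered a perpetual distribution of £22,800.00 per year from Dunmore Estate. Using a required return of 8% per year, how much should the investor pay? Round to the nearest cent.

Level perpetuity: PV = C / r = £22,800.00 / 0.08 = £285,000.00

£285000.00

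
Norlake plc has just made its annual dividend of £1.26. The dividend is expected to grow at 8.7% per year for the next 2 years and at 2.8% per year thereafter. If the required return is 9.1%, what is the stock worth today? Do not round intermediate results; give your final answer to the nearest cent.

D_1 = 1.36962
D_2 = 1.48878
Terminal value at year 2: TV = D_2×(1+g_2)/(r−g_2) = 1.53046/0.063 = 24.29306
P_0 = D_1/(1+r)^1 + D_2/(1+r)^2 + TV/(1+r)^2
    = 1.25538 + 1.25078 + 20.40952 = 22.91567

£22.92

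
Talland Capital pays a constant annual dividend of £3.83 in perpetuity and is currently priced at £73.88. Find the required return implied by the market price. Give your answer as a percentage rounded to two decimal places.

5.18%

P = C/r ⇒ r = C/P = £3.83/£73.88 = 0.051841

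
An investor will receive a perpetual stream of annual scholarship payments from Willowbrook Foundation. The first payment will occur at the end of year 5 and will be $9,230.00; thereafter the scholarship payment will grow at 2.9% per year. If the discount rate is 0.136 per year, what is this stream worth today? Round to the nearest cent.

Value at end of year 4: C₁ / (r − g) = $9,230.00 / (0.136 − 0.029) = $86,261.6822
Discount to today: PV = $86,261.6822 / (1 + 0.136)^4 = $86,261.6822 / 1.665380 = $51,797.00

$51797.00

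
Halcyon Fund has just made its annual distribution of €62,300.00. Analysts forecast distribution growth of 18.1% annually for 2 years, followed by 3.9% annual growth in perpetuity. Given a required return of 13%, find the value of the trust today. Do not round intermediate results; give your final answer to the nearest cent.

€910133.75

D_1 = 73576.30000
D_2 = 86893.61030
Terminal value at year 2: TV = D_2×(1+g_2)/(r−g_2) = 90282.46110/0.091 = 992114.95716
P_0 = D_1/(1+r)^1 + D_2/(1+r)^2 + TV/(1+r)^2
    = 65111.76991 + 68050.44271 + 776971.53823 = 910133.75085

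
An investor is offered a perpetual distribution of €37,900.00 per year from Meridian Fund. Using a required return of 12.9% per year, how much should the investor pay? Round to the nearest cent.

Level perpetuity: PV = C / r = €37,900.00 / 0.129 = €293,798.45

€293798.45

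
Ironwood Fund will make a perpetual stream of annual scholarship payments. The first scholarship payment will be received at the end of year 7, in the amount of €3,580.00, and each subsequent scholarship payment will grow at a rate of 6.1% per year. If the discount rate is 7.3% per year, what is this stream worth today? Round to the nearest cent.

Value at end of year 6: C₁ / (r − g) = €3,580.00 / (0.073 − 0.061) = €298,333.3333
Discount to today: PV = €298,333.3333 / (1 + 0.073)^6 = €298,333.3333 / 1.526154 = €195,480.50

€195480.50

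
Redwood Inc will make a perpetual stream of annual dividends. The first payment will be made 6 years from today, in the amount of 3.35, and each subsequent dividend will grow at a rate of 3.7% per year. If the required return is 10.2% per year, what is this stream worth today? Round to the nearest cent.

Value at end of year 5: C₁ / (r − g) = 3.35 / (0.102 − 0.037) = 51.5385
Discount to today: PV = 51.5385 / (1 + 0.102)^5 = 51.5385 / 1.625204 = 31.71

31.71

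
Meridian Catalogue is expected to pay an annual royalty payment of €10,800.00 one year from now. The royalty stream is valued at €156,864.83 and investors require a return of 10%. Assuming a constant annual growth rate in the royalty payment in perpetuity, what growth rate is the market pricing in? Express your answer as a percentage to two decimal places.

3.12%

P = D₁/(r−g) ⇒ g = r − D₁/P = 0.1 − €10,800.00/€156,864.83 = 0.031151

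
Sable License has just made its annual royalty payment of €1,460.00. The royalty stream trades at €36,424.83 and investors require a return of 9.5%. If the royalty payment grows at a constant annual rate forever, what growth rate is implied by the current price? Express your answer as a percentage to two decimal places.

5.28%

P = D₀(1+g)/(r−g) ⇒ P(r−g) = D₀(1+g) ⇒ g(P+D₀) = P·r − D₀
g = (P·r − D₀)/(P + D₀) = (€36,424.83×0.095 − €1,460.00) / (€36,424.83 + €1,460.00) = 0.052801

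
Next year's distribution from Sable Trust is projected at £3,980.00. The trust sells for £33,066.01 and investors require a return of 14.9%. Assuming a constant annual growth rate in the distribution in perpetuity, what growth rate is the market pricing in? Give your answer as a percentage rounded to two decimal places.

P = D₁/(r−g) ⇒ g = r − D₁/P = 0.149 − £3,980.00/£33,066.01 = 0.028635

2.86%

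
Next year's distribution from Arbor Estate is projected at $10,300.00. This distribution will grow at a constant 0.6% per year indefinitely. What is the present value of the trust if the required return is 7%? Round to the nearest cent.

$160937.50

Growing perpetuity: P = D₁ / (r − g) = $10,300.0000 / (0.07 − 0.006) = $160,937.50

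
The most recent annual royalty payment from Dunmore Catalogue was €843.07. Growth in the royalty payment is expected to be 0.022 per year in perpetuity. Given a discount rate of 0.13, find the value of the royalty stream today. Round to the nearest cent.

D₁ = D₀ × (1 + g) = €843.07 × 1.022 = €861.6175
Growing perpetuity: P = D₁ / (r − g) = €861.6175 / (0.13 − 0.022) = €7,977.94

€7977.94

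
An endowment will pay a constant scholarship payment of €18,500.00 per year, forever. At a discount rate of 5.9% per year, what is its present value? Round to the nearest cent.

Level perpetuity: PV = C / r = €18,500.00 / 0.059 = €313,559.32

€313559.32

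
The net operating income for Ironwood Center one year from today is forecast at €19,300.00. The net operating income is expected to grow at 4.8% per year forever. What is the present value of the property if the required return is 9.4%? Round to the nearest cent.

€419565.22

Growing perpetuity: P = D₁ / (r − g) = €19,300.0000 / (0.094 − 0.048) = €419,565.22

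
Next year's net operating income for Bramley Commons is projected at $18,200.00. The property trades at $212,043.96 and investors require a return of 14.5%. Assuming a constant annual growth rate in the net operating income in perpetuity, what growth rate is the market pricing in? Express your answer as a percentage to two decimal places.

5.92%

P = D₁/(r−g) ⇒ g = r − D₁/P = 0.145 − $18,200.00/$212,043.96 = 0.059169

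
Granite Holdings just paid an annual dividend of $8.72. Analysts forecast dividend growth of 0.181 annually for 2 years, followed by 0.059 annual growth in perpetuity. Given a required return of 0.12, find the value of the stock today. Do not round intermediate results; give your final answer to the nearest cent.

$187.21

D_1 = 10.29832
D_2 = 12.16232
Terminal value at year 2: TV = D_2×(1+g_2)/(r−g_2) = 12.87989/0.061 = 211.14578
P_0 = D_1/(1+r)^1 + D_2/(1+r)^2 + TV/(1+r)^2
    = 9.19493 + 9.69572 + 168.32412 = 187.21478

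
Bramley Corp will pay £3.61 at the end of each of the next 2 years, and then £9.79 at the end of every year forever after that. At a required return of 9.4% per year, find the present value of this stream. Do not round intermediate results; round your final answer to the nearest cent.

PV of 2-year annuity: £3.61 × [1 − (1+0.094)^−2] / 0.094 = 6.31610
Perpetuity value at year 2: £9.79 / 0.094 = 104.14894
PV of perpetuity: 104.14894 / (1+0.094)^2 = 87.02022
Total PV = 6.31610 + 87.02022 = 93.33633

£93.34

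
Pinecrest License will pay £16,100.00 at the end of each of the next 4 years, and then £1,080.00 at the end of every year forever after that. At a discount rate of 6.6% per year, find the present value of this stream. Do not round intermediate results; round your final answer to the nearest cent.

£67702.36

PV of 4-year annuity: £16,100.00 × [1 − (1+0.066)^−4] / 0.066 = 55030.18834
Perpetuity value at year 4: £1,080.00 / 0.066 = 16363.63636
PV of perpetuity: 16363.63636 / (1+0.066)^4 = 12672.17031
Total PV = 55030.18834 + 12672.17031 = 67702.35865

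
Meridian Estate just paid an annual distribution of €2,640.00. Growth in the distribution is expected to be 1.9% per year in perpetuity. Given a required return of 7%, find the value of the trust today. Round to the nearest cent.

D₁ = D₀ × (1 + g) = €2,640.00 × 1.019 = €2,690.1600
Growing perpetuity: P = D₁ / (r − g) = €2,690.1600 / (0.07 − 0.019) = €52,748.24

€52748.24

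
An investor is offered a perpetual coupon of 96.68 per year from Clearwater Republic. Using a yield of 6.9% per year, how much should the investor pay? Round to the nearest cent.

Level perpetuity: PV = C / r = 96.68 / 0.069 = 1,401.16

1401.16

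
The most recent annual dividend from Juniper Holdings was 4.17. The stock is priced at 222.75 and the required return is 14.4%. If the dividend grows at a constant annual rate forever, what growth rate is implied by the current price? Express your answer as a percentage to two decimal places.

12.30%

P = D₀(1+g)/(r−g) ⇒ P(r−g) = D₀(1+g) ⇒ g(P+D₀) = P·r − D₀
g = (P·r − D₀)/(P + D₀) = (222.75×0.144 − 4.17) / (222.75 + 4.17) = 0.122977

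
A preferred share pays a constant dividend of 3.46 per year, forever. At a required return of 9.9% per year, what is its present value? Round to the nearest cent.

34.95

Level perpetuity: PV = C / r = 3.46 / 0.099 = 34.95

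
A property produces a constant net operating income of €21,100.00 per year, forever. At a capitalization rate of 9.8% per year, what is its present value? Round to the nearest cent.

€215306.12

Level perpetuity: PV = C / r = €21,100.00 / 0.098 = €215,306.12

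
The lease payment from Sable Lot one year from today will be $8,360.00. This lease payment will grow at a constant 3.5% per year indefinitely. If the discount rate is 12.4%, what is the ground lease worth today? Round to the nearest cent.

Growing perpetuity: P = D₁ / (r − g) = $8,360.0000 / (0.124 − 0.035) = $93,932.58

$93932.58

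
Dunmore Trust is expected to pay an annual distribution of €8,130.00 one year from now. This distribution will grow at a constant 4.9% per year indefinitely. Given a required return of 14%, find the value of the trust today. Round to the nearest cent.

€89340.66

Growing perpetuity: P = D₁ / (r − g) = €8,130.0000 / (0.14 − 0.049) = €89,340.66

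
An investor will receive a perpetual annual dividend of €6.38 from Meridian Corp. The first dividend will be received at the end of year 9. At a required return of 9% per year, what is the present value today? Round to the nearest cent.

Value at end of year 8: C / r = €6.38 / 0.09 = €70.8889
Discount to today: PV = €70.8889 / (1 + 0.09)^8 = €70.8889 / 1.992563 = €35.58

€35.58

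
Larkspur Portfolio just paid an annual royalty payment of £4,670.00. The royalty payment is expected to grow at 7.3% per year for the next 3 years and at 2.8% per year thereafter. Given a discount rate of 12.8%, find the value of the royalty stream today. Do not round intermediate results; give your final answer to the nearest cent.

D_1 = 5010.91000
D_2 = 5376.70643
D_3 = 5769.20600
Terminal value at year 3: TV = D_3×(1+g_2)/(r−g_2) = 5930.74377/0.1 = 59307.43767
P_0 = D_1/(1+r)^1 + D_2/(1+r)^2 + D_3/(1+r)^3 + TV/(1+r)^3
    = 4442.29610 + 4225.69478 + 4019.65470 + 41322.05032 = 54009.69590

£54009.70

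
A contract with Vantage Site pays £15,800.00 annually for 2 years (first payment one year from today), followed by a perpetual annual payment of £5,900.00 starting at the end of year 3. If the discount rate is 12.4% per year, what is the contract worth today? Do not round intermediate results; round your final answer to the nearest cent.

PV of 2-year annuity: £15,800.00 × [1 − (1+0.124)^−2] / 0.124 = 26563.11344
Perpetuity value at year 2: £5,900.00 / 0.124 = 47580.64516
PV of perpetuity: 47580.64516 / (1+0.124)^2 = 37661.50787
Total PV = 26563.11344 + 37661.50787 = 64224.62130

£64224.62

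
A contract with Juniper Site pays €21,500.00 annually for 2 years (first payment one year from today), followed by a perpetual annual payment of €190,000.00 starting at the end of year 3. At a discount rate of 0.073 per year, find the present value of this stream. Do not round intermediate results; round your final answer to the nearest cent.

€2299350.77

PV of 2-year annuity: €21,500.00 × [1 − (1+0.073)^−2] / 0.073 = 38711.35010
Perpetuity value at year 2: €190,000.00 / 0.073 = 2602739.72603
PV of perpetuity: 2602739.72603 / (1+0.073)^2 = 2260639.42281
Total PV = 38711.35010 + 2260639.42281 = 2299350.77291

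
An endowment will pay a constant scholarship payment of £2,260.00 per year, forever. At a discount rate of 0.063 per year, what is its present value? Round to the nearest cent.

£35873.02

Level perpetuity: PV = C / r = £2,260.00 / 0.063 = £35,873.02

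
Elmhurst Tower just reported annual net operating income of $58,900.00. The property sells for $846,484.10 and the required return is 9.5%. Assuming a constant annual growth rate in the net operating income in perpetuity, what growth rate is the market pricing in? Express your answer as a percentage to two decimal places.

P = D₀(1+g)/(r−g) ⇒ P(r−g) = D₀(1+g) ⇒ g(P+D₀) = P·r − D₀
g = (P·r − D₀)/(P + D₀) = ($846,484.10×0.095 − $58,900.00) / ($846,484.10 + $58,900.00) = 0.023764

2.38%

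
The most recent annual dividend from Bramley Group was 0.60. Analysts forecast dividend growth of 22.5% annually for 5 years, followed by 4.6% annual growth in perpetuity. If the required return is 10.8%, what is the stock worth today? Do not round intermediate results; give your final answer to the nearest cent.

D_1 = 0.73500
D_2 = 0.90038
D_3 = 1.10296
D_4 = 1.35113
D_5 = 1.65513
Terminal value at year 5: TV = D_5×(1+g_2)/(r−g_2) = 1.73126/0.062 = 27.92362
P_0 = D_1/(1+r)^1 + D_2/(1+r)^2 + D_3/(1+r)^3 + D_4/(1+r)^4 + D_5/(1+r)^5 + TV/(1+r)^5
    = 0.66336 + 0.73341 + 0.81085 + 0.89647 + 0.99114 + 16.72141 = 20.81663

20.82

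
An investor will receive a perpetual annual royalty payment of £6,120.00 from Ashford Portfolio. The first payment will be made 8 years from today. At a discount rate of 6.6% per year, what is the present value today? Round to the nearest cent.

Value at end of year 7: C / r = £6,120.00 / 0.066 = £92,727.2727
Discount to today: PV = £92,727.2727 / (1 + 0.066)^7 = £92,727.2727 / 1.564229 = £59,279.84

£59279.84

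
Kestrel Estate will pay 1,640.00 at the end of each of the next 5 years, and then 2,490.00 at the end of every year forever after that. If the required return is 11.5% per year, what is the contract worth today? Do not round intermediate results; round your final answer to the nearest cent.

18549.78

PV of 5-year annuity: 1,640.00 × [1 − (1+0.115)^−5] / 0.115 = 5985.79967
Perpetuity value at year 5: 2,490.00 / 0.115 = 21652.17391
PV of perpetuity: 21652.17391 / (1+0.115)^5 = 12563.97807
Total PV = 5985.79967 + 12563.97807 = 18549.77774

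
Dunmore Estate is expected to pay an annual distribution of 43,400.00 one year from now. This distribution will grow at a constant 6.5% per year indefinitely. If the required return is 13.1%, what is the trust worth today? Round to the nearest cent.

657575.76

Growing perpetuity: P = D₁ / (r − g) = 43,400.0000 / (0.131 − 0.065) = 657,575.76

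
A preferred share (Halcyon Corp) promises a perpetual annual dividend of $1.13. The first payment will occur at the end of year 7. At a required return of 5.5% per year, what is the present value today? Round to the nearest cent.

Value at end of year 6: C / r = $1.13 / 0.055 = $20.5455
Discount to today: PV = $20.5455 / (1 + 0.055)^6 = $20.5455 / 1.378843 = $14.90

$14.90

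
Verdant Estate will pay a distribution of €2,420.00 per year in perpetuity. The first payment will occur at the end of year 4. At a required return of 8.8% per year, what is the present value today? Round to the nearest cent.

Value at end of year 3: C / r = €2,420.00 / 0.088 = €27,500.0000
Discount to today: PV = €27,500.0000 / (1 + 0.088)^3 = €27,500.0000 / 1.287913 = €21,352.37

€21352.37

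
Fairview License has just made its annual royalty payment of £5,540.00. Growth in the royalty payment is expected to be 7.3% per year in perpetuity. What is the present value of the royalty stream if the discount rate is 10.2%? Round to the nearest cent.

£204980.00

D₁ = D₀ × (1 + g) = £5,540.00 × 1.073 = £5,944.4200
Growing perpetuity: P = D₁ / (r − g) = £5,944.4200 / (0.102 − 0.073) = £204,980.00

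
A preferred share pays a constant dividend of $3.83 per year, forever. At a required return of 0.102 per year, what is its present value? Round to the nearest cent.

$37.55

Level perpetuity: PV = C / r = $3.83 / 0.102 = $37.55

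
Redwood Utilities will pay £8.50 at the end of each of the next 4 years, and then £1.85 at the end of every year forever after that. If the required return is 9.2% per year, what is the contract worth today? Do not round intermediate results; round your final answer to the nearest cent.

PV of 4-year annuity: £8.50 × [1 − (1+0.092)^−4] / 0.092 = 27.41716
Perpetuity value at year 4: £1.85 / 0.092 = 20.10870
PV of perpetuity: 20.10870 / (1+0.092)^4 = 14.14143
Total PV = 27.41716 + 14.14143 = 41.55859

£41.56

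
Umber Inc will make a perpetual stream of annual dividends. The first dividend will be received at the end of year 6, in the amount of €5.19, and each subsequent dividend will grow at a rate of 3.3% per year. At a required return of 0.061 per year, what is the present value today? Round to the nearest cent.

Value at end of year 5: C₁ / (r − g) = €5.19 / (0.061 − 0.033) = €185.3571
Discount to today: PV = €185.3571 / (1 + 0.061)^5 = €185.3571 / 1.344550 = €137.86

€137.86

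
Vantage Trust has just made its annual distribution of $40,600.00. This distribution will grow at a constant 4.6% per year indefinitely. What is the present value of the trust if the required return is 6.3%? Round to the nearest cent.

$2498094.12

D₁ = D₀ × (1 + g) = $40,600.00 × 1.046 = $42,467.6000
Growing perpetuity: P = D₁ / (r − g) = $42,467.6000 / (0.063 − 0.046) = $2,498,094.12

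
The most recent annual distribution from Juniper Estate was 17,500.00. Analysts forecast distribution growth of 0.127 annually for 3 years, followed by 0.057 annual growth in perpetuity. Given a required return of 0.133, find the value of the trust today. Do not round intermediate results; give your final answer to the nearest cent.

291487.80

D_1 = 19722.50000
D_2 = 22227.25750
D_3 = 25050.11920
Terminal value at year 3: TV = D_3×(1+g_2)/(r−g_2) = 26477.97600/0.076 = 348394.42101
P_0 = D_1/(1+r)^1 + D_2/(1+r)^2 + D_3/(1+r)^3 + TV/(1+r)^3
    = 17407.32568 + 17315.14214 + 17223.44677 + 239541.88472 = 291487.79931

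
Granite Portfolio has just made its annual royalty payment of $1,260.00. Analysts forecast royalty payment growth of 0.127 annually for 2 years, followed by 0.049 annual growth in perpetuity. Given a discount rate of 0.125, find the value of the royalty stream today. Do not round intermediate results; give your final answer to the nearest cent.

D_1 = 1420.02000
D_2 = 1600.36254
Terminal value at year 2: TV = D_2×(1+g_2)/(r−g_2) = 1678.78030/0.076 = 22089.21453
P_0 = D_1/(1+r)^1 + D_2/(1+r)^2 + TV/(1+r)^2
    = 1262.24000 + 1264.48398 + 17453.20654 = 19979.93053

$19979.93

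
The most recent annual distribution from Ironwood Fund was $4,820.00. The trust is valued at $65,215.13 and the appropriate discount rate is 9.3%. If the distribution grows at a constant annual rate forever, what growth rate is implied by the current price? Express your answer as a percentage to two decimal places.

1.78%

P = D₀(1+g)/(r−g) ⇒ P(r−g) = D₀(1+g) ⇒ g(P+D₀) = P·r − D₀
g = (P·r − D₀)/(P + D₀) = ($65,215.13×0.093 − $4,820.00) / ($65,215.13 + $4,820.00) = 0.017777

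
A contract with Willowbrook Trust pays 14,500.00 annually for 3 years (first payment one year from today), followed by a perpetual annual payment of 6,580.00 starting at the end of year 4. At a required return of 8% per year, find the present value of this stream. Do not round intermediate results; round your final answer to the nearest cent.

PV of 3-year annuity: 14,500.00 × [1 − (1+0.08)^−3] / 0.08 = 37367.90632
Perpetuity value at year 3: 6,580.00 / 0.08 = 82250.00000
PV of perpetuity: 82250.00000 / (1+0.08)^3 = 65292.70182
Total PV = 37367.90632 + 65292.70182 = 102660.60814

102660.61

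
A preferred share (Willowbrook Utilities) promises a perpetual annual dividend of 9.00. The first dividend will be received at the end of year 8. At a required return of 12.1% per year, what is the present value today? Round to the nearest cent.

Value at end of year 7: C / r = 9.00 / 0.121 = 74.3802
Discount to today: PV = 74.3802 / (1 + 0.121)^7 = 74.3802 / 2.224535 = 33.44

33.44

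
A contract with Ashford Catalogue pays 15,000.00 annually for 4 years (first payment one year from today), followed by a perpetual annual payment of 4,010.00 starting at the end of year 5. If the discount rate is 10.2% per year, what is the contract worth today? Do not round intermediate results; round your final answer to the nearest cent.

PV of 4-year annuity: 15,000.00 × [1 − (1+0.102)^−4] / 0.102 = 47342.85560
Perpetuity value at year 4: 4,010.00 / 0.102 = 39313.72549
PV of perpetuity: 39313.72549 / (1+0.102)^4 = 26657.40209
Total PV = 47342.85560 + 26657.40209 = 74000.25770

74000.26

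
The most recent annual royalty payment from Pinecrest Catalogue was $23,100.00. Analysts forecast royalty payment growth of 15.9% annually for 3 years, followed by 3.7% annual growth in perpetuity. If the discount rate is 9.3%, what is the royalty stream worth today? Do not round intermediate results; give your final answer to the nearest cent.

D_1 = 26772.90000
D_2 = 31029.79110
D_3 = 35963.52788
Terminal value at year 3: TV = D_3×(1+g_2)/(r−g_2) = 37294.17842/0.056 = 665967.47173
P_0 = D_1/(1+r)^1 + D_2/(1+r)^2 + D_3/(1+r)^3 + TV/(1+r)^3
    = 24494.87649 + 25973.98156 + 27542.40131 + 510026.25282 = 588037.51218

$588037.51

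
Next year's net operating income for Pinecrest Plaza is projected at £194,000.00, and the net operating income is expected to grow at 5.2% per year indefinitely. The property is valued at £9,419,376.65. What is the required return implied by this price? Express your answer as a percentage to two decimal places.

7.26%

P = D₁/(r − g) ⇒ r = D₁/P + g = £194,000.0000/£9,419,376.65 + 0.052 = 0.020596 + 0.052 = 0.072596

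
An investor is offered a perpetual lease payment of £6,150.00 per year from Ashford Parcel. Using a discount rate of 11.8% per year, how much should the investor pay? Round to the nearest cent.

£52118.64

Level perpetuity: PV = C / r = £6,150.00 / 0.118 = £52,118.64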